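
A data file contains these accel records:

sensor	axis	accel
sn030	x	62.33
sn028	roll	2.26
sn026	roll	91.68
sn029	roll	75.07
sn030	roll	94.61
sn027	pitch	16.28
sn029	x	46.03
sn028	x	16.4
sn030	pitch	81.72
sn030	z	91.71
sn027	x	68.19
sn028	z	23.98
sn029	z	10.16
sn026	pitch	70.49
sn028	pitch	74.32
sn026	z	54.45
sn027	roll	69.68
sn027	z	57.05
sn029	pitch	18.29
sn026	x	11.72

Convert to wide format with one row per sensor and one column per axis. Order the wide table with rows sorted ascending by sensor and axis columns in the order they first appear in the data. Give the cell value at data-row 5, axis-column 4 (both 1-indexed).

91.71

With rows sorted ascending by sensor, row 5 is sensor=sn030. axis columns in first-appearance order: x, roll, pitch, z; column 4 is z.
Long rows with sensor=sn030, axis=z: accel = 91.71.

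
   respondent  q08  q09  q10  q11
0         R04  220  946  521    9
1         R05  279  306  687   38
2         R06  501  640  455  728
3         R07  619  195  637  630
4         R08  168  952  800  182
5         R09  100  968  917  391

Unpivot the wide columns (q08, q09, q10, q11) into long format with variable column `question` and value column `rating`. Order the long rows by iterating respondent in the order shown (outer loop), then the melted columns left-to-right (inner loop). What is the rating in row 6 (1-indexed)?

24 rows total (6 × 4). Row 6: index ⌊(6-1)/4⌋ = 1 into respondent → R05; (6-1) mod 4 = 1 into the melted columns → q09.
So row 6 is (R05, q09, 306); rating = 306.

306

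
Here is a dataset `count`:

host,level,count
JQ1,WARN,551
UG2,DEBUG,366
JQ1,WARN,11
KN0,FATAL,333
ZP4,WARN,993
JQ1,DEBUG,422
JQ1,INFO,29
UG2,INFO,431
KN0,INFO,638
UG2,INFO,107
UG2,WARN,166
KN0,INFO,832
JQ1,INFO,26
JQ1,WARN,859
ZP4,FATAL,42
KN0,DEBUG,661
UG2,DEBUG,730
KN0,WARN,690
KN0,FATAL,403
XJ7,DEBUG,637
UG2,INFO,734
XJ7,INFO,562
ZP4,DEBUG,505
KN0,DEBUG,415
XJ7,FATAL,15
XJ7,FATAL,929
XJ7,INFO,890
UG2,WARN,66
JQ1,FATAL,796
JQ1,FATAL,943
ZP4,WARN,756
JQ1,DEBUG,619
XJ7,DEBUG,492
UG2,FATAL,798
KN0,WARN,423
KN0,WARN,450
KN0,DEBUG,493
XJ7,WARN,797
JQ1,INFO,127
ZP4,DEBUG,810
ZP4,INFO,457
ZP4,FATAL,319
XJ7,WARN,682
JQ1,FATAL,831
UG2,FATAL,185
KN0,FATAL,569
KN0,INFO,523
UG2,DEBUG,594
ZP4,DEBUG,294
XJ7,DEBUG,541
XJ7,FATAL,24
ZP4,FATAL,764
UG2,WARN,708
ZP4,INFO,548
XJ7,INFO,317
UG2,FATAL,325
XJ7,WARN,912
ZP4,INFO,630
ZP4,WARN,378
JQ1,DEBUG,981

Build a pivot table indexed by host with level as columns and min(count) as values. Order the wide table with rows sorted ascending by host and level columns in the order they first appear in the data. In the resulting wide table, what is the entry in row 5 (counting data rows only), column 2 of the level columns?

With rows sorted ascending by host, row 5 is host=ZP4. level columns in first-appearance order: WARN, DEBUG, FATAL, INFO; column 2 is DEBUG.
Long rows with host=ZP4, level=DEBUG: min(505, 810, 294) = 294.

294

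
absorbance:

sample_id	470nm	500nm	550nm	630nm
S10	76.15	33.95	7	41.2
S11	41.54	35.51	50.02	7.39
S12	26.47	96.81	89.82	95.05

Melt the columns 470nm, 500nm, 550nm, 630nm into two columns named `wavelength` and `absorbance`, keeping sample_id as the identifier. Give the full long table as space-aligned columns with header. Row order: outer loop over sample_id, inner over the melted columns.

sample_id  wavelength  absorbance
S10        470nm       76.15     
S10        500nm       33.95     
S10        550nm       7         
S10        630nm       41.2      
S11        470nm       41.54     
S11        500nm       35.51     
S11        550nm       50.02     
S11        630nm       7.39      
S12        470nm       26.47     
S12        500nm       96.81     
S12        550nm       89.82     
S12        630nm       95.05     

Each (sample_id, column) pair becomes one row: 3 × 4 = 12 rows.
For example, (S10, 470nm) → absorbance=76.15.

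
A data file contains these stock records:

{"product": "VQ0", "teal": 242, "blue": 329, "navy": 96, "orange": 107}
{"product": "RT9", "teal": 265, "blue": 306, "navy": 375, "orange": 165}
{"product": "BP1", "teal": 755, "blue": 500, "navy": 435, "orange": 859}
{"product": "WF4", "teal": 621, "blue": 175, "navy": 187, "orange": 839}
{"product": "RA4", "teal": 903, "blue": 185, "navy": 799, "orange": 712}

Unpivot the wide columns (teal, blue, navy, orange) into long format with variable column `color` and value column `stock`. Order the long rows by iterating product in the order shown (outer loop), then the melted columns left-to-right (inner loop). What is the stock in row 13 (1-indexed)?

20 rows total (5 × 4). Row 13: index ⌊(13-1)/4⌋ = 3 into product → WF4; (13-1) mod 4 = 0 into the melted columns → teal.
So row 13 is (WF4, teal, 621); stock = 621.

621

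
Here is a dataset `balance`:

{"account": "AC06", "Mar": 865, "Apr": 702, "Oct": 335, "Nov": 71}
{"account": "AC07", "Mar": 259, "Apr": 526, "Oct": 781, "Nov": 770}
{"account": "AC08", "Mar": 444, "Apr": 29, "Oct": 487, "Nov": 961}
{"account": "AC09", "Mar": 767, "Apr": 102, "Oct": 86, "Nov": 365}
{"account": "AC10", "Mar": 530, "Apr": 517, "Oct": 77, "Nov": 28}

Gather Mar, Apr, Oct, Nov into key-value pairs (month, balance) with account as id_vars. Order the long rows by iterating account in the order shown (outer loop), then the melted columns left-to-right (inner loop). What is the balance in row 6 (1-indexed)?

526

20 rows total (5 × 4). Row 6: index ⌊(6-1)/4⌋ = 1 into account → AC07; (6-1) mod 4 = 1 into the melted columns → Apr.
So row 6 is (AC07, Apr, 526); balance = 526.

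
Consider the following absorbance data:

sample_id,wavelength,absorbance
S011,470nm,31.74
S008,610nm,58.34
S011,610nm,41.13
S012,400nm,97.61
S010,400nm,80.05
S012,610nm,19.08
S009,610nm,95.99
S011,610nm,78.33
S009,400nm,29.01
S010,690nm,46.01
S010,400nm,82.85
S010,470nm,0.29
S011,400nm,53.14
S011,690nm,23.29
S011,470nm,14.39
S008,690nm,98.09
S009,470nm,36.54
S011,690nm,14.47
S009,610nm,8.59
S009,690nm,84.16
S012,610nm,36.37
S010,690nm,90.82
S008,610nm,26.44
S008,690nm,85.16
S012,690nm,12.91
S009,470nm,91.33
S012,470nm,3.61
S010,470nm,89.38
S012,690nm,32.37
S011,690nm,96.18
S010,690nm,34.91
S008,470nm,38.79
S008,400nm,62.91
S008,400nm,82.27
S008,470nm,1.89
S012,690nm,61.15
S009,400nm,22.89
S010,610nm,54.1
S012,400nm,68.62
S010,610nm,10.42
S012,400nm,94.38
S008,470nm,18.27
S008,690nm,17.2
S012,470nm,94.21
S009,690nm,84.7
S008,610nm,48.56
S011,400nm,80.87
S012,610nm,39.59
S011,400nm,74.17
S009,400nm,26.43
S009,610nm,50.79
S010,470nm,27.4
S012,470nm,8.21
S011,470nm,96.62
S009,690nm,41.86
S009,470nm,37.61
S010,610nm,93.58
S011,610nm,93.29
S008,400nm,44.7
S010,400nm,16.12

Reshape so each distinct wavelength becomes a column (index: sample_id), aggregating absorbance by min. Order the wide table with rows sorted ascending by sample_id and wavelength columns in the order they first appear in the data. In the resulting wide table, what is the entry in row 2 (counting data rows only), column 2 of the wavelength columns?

With rows sorted ascending by sample_id, row 2 is sample_id=S009. wavelength columns in first-appearance order: 470nm, 610nm, 400nm, 690nm; column 2 is 610nm.
Long rows with sample_id=S009, wavelength=610nm: min(95.99, 8.59, 50.79) = 8.59.

8.59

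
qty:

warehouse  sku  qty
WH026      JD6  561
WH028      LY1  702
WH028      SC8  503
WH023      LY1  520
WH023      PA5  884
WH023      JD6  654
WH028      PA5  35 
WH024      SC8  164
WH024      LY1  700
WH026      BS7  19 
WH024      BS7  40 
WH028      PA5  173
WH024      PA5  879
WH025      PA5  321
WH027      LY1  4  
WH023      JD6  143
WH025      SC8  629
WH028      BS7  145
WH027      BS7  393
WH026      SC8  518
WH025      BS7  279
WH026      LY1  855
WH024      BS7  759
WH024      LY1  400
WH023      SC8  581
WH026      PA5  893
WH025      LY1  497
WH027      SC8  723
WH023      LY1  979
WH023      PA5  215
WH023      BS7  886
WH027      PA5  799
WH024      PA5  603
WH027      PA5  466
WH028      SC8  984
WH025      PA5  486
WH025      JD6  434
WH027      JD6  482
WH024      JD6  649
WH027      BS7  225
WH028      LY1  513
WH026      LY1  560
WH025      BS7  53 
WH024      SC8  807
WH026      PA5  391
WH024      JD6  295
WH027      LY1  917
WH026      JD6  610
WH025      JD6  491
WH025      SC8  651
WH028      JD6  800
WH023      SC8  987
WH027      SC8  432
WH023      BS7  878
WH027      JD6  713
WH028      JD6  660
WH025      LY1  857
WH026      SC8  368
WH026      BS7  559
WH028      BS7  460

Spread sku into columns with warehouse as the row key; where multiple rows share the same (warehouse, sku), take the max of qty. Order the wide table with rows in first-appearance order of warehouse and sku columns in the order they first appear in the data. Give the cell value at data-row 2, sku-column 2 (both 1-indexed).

With rows in first-appearance order of warehouse, row 2 is warehouse=WH028. sku columns in first-appearance order: JD6, LY1, SC8, PA5, BS7; column 2 is LY1.
Long rows with warehouse=WH028, sku=LY1: max(702, 513) = 702.

702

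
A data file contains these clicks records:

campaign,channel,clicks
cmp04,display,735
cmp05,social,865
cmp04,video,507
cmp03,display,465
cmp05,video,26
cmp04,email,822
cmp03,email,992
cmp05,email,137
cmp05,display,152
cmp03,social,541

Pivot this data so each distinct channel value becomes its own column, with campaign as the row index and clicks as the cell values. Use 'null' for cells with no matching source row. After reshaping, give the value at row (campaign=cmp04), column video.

507

The long row with campaign=cmp04, channel=video has clicks=507.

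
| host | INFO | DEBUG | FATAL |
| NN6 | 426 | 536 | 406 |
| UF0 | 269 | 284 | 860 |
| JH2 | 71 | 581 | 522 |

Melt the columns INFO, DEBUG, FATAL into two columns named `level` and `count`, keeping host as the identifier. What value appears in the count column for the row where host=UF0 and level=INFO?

Unpivoting turns each (host, wide-column) pair into one long row.
The wide cell at row UF0, column INFO holds 269, so the long row (UF0, INFO) has count=269.

269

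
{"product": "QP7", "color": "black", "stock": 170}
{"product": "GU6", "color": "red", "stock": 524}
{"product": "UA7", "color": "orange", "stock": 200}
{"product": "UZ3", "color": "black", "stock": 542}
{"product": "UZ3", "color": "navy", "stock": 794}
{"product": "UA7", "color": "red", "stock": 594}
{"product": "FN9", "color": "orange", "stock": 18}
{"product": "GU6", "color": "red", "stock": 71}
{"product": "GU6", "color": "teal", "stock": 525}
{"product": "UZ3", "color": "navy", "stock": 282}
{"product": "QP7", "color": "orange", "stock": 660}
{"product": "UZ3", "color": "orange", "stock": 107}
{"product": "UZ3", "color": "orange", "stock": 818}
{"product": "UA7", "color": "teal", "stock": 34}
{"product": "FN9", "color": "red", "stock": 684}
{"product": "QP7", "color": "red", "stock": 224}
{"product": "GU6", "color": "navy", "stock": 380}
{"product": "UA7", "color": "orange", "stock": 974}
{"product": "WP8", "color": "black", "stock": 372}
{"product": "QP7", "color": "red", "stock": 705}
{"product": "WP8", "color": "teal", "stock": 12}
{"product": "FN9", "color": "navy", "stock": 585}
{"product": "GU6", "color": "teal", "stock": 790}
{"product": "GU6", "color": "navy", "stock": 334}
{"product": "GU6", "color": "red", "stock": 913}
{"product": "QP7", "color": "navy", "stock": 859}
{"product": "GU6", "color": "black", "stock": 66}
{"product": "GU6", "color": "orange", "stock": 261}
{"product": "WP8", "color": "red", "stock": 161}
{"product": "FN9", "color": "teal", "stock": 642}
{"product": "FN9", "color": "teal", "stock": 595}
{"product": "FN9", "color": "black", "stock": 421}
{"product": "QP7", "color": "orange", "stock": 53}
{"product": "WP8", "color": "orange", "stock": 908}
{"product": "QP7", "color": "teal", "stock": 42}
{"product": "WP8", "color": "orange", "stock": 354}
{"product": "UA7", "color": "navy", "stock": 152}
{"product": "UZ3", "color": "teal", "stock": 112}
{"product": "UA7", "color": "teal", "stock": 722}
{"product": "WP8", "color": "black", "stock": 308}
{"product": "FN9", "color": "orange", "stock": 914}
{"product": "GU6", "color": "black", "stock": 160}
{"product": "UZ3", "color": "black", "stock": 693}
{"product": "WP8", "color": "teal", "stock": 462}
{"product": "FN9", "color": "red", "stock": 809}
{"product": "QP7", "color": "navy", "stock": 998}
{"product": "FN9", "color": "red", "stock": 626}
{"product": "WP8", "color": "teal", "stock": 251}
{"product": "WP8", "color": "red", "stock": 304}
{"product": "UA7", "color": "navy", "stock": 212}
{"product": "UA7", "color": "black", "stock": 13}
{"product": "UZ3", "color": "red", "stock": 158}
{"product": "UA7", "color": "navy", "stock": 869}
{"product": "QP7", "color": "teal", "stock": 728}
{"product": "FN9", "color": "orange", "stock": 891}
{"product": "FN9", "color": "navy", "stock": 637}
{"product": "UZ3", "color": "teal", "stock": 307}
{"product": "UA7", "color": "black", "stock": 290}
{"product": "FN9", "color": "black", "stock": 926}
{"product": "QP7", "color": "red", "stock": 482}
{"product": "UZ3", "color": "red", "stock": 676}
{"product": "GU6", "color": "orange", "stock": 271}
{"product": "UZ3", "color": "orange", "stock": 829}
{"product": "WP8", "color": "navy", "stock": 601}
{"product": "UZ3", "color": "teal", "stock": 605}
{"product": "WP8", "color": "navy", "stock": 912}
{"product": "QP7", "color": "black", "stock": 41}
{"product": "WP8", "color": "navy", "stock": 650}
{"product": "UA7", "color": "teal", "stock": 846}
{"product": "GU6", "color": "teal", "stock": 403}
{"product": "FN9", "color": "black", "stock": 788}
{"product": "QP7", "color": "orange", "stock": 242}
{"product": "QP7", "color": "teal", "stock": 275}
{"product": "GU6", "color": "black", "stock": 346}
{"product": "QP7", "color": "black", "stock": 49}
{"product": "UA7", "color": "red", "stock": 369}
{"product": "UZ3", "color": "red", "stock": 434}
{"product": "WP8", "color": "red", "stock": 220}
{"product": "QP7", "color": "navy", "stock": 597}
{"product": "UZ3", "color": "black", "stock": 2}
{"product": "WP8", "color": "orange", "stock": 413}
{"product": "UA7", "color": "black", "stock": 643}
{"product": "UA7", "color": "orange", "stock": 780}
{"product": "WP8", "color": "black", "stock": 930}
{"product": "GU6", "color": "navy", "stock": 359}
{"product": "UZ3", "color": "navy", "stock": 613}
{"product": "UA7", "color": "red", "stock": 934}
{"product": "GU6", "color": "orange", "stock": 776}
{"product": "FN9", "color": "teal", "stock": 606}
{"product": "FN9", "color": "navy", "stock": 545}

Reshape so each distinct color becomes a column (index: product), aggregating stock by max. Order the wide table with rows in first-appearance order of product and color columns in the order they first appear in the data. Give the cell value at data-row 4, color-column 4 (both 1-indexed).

794

With rows in first-appearance order of product, row 4 is product=UZ3. color columns in first-appearance order: black, red, orange, navy, teal; column 4 is navy.
Long rows with product=UZ3, color=navy: max(794, 282, 613) = 794.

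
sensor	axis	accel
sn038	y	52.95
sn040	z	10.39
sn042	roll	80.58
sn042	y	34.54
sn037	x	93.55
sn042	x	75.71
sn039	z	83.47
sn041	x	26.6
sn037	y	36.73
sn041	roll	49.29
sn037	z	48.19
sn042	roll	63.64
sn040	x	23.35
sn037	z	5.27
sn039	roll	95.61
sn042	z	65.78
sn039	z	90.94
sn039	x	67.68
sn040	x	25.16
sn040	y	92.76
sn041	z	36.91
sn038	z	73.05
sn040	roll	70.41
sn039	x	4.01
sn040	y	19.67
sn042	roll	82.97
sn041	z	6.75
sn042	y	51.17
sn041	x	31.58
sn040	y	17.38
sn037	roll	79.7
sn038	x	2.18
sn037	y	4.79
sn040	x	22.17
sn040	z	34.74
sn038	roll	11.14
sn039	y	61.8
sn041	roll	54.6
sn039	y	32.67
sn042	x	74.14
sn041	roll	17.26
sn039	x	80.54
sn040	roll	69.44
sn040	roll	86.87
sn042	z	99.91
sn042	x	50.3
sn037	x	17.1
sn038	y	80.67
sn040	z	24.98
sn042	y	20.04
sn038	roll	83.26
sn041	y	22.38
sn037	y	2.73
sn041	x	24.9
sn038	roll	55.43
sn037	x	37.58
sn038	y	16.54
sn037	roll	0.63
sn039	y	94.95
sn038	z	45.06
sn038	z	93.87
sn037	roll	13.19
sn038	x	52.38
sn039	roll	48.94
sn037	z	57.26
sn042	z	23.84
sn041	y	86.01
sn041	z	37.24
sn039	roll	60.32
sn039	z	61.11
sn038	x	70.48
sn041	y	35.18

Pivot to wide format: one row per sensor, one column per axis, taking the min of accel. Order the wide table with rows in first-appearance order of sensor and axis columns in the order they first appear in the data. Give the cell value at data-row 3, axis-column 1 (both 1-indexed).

With rows in first-appearance order of sensor, row 3 is sensor=sn042. axis columns in first-appearance order: y, z, roll, x; column 1 is y.
Long rows with sensor=sn042, axis=y: min(34.54, 51.17, 20.04) = 20.04.

20.04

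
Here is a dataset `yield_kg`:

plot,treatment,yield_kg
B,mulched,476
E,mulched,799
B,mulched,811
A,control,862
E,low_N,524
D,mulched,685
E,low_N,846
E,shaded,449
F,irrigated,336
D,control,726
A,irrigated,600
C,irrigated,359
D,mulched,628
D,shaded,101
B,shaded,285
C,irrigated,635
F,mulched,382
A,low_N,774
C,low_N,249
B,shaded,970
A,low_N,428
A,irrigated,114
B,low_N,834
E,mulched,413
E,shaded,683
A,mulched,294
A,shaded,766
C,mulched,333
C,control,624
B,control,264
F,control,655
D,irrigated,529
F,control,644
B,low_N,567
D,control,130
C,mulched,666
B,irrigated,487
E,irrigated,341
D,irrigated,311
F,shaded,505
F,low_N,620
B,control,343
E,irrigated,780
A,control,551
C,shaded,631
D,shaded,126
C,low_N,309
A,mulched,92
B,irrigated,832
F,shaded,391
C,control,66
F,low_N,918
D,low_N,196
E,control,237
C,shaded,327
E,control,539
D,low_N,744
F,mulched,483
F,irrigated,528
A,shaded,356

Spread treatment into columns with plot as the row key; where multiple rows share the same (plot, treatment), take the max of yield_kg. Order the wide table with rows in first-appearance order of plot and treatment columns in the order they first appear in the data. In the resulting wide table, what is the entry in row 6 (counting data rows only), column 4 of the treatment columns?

With rows in first-appearance order of plot, row 6 is plot=C. treatment columns in first-appearance order: mulched, control, low_N, shaded, irrigated; column 4 is shaded.
Long rows with plot=C, treatment=shaded: max(631, 327) = 631.

631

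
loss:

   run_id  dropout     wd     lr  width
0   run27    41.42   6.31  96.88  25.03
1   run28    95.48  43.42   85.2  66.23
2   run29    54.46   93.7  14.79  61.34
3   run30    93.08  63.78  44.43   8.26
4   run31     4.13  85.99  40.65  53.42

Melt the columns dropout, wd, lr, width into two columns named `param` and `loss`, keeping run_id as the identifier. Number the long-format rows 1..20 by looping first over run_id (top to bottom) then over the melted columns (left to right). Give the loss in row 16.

20 rows total (5 × 4). Row 16: index ⌊(16-1)/4⌋ = 3 into run_id → run30; (16-1) mod 4 = 3 into the melted columns → width.
So row 16 is (run30, width, 8.26); loss = 8.26.

8.26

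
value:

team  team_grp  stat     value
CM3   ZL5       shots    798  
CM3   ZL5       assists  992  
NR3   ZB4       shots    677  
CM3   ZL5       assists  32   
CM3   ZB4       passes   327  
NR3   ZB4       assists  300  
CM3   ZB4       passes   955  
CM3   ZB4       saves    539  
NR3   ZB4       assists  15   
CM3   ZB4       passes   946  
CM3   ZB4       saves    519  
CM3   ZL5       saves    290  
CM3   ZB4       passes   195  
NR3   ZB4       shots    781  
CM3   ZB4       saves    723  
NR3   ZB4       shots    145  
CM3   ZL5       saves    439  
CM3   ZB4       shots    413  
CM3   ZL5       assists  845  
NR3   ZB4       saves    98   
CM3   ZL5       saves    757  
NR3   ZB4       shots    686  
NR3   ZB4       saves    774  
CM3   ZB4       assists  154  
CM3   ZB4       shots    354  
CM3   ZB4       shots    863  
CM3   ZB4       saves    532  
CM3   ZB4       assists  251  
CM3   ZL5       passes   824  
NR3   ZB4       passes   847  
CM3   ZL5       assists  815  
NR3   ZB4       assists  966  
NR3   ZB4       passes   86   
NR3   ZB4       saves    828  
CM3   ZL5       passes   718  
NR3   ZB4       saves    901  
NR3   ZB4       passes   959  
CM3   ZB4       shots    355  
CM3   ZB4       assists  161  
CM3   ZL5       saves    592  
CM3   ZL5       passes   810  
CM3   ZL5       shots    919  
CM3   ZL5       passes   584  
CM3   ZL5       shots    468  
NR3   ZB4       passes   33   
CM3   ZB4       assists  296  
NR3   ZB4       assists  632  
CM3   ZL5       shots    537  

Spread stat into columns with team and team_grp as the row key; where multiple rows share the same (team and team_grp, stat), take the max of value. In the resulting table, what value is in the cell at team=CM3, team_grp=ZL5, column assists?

992

Rows with team=CM3, team_grp=ZL5 and stat=assists: value values are 992, 32, 845, 815.
max(992, 32, 845, 815) = 992.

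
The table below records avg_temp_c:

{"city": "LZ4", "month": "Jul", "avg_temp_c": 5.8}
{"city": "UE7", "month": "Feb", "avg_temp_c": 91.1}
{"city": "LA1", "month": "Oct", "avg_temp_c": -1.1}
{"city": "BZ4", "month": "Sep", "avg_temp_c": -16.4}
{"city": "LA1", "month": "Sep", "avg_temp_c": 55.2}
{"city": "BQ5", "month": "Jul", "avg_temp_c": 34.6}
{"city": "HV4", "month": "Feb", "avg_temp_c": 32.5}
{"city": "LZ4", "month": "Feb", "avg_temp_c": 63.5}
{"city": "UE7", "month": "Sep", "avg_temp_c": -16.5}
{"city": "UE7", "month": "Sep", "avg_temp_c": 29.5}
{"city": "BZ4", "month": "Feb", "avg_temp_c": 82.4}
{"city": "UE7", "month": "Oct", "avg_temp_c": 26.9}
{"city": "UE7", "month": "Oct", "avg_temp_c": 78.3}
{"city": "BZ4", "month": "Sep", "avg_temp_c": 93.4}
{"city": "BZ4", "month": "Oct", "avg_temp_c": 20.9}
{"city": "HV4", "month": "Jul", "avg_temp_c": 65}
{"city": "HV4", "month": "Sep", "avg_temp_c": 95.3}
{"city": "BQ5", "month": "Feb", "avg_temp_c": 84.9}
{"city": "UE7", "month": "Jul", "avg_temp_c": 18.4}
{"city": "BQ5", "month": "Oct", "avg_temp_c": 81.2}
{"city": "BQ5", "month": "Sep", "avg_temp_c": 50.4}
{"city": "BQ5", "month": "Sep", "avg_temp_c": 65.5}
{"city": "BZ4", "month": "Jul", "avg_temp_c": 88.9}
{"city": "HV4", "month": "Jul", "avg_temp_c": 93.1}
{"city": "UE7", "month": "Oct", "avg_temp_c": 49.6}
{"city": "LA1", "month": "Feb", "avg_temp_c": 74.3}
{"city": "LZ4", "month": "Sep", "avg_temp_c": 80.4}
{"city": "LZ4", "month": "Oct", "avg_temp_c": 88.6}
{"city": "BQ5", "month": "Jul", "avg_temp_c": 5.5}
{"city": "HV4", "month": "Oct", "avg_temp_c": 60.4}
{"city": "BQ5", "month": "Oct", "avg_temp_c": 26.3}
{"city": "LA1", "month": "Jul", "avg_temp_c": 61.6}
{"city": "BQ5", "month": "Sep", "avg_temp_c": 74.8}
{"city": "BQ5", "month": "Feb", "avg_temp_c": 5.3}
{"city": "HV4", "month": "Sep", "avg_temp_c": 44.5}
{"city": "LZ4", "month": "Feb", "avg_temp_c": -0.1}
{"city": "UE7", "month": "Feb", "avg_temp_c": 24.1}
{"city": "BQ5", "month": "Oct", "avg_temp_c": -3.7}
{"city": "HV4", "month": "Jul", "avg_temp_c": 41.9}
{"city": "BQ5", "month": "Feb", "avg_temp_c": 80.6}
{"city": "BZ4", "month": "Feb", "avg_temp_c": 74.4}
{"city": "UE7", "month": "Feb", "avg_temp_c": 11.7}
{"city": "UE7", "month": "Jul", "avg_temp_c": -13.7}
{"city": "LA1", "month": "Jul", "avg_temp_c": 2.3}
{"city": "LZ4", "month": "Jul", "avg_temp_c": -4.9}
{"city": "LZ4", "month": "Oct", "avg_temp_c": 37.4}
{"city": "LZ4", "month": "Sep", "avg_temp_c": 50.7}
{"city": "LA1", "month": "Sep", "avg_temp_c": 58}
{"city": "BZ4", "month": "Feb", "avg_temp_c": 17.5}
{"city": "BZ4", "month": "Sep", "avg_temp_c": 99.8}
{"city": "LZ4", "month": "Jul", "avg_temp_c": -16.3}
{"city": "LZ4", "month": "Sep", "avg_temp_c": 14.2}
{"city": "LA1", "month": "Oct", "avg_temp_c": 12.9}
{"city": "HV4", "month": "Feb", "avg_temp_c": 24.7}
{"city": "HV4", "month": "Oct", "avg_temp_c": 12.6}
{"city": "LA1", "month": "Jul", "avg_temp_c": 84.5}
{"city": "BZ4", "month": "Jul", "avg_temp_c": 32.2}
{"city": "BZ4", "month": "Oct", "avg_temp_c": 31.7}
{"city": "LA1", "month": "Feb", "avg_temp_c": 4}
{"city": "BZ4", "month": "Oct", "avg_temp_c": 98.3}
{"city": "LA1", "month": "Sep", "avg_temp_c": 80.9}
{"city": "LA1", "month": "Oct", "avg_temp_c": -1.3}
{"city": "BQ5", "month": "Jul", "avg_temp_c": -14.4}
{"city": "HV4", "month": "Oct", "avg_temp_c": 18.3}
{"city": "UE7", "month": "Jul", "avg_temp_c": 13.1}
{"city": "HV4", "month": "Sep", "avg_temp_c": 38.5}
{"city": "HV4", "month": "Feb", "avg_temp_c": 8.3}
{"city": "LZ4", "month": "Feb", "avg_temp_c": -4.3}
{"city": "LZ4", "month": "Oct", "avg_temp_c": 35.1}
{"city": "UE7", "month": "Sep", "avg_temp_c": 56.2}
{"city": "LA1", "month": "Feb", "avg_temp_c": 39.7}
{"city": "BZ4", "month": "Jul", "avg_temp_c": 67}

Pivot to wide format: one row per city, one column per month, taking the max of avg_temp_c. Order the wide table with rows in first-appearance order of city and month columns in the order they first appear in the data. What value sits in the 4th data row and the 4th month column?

With rows in first-appearance order of city, row 4 is city=BZ4. month columns in first-appearance order: Jul, Feb, Oct, Sep; column 4 is Sep.
Long rows with city=BZ4, month=Sep: max(-16.4, 93.4, 99.8) = 99.8.

99.8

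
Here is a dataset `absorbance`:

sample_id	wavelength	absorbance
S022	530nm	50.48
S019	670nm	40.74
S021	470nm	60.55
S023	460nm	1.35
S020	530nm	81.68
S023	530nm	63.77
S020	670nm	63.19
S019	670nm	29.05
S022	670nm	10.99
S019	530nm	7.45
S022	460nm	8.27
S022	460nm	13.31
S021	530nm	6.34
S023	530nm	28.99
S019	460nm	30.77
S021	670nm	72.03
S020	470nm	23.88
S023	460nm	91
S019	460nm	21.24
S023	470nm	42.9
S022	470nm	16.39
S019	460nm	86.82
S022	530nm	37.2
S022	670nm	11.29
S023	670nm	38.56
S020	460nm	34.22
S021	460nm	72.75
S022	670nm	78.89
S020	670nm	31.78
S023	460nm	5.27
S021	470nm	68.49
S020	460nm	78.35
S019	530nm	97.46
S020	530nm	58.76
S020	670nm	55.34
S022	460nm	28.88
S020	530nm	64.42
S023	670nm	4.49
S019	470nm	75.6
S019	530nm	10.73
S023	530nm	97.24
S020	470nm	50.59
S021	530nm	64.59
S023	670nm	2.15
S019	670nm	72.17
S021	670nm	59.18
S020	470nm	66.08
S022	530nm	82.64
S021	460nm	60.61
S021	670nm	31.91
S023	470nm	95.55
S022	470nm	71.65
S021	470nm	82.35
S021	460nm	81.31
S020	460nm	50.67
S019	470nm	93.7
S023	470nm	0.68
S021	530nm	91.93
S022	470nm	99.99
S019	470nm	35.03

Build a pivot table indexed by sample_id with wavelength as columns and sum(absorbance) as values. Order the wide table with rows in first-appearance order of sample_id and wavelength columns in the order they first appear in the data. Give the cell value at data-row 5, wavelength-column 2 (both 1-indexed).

With rows in first-appearance order of sample_id, row 5 is sample_id=S020. wavelength columns in first-appearance order: 530nm, 670nm, 470nm, 460nm; column 2 is 670nm.
Long rows with sample_id=S020, wavelength=670nm: 63.19 + 31.78 + 55.34 = 150.31.

150.31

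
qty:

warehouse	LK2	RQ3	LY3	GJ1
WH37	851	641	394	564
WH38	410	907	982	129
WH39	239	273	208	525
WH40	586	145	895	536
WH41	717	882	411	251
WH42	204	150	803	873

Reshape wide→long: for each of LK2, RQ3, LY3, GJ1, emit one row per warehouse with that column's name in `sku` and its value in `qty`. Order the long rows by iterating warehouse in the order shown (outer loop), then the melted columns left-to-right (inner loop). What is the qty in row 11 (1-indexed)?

208

24 rows total (6 × 4). Row 11: index ⌊(11-1)/4⌋ = 2 into warehouse → WH39; (11-1) mod 4 = 2 into the melted columns → LY3.
So row 11 is (WH39, LY3, 208); qty = 208.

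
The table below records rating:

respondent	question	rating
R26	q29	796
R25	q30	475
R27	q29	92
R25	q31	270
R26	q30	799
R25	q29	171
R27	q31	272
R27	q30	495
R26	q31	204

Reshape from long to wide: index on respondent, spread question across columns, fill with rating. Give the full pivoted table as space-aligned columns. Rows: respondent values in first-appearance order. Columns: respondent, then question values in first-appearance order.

respondent  q29  q30  q31
R26         796  799  204
R25         171  475  270
R27         92   495  272

Columns: respondent plus the 3 distinct question values (q29, q30, q31).
For example, row R26 column q29 takes rating=796 from the long row (R26, q29).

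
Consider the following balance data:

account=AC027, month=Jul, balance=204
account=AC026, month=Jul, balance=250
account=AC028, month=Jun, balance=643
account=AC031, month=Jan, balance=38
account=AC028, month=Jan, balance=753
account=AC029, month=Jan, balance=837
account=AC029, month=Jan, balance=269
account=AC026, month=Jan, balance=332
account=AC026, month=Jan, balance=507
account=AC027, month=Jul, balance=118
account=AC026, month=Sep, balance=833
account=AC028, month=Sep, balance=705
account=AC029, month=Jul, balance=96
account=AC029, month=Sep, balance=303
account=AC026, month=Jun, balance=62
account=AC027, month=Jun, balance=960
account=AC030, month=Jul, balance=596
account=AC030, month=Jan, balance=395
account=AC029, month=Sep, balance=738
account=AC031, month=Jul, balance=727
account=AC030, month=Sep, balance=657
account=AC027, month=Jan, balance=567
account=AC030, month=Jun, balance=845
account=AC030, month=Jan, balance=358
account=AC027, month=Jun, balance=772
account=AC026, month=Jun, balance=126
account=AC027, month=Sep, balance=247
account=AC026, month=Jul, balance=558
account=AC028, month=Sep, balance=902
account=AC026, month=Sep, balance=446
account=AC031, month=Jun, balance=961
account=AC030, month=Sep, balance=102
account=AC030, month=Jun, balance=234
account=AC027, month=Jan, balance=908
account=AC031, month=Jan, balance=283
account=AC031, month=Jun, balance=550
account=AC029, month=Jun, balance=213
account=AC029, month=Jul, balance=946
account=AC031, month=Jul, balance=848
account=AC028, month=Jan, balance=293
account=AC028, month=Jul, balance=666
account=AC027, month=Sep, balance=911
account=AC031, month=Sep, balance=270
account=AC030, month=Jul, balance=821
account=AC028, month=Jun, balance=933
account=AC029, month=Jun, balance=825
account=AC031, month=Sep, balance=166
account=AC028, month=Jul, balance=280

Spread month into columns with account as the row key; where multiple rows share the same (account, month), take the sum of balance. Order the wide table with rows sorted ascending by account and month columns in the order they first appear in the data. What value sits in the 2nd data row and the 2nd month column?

1732

With rows sorted ascending by account, row 2 is account=AC027. month columns in first-appearance order: Jul, Jun, Jan, Sep; column 2 is Jun.
Long rows with account=AC027, month=Jun: 960 + 772 = 1732.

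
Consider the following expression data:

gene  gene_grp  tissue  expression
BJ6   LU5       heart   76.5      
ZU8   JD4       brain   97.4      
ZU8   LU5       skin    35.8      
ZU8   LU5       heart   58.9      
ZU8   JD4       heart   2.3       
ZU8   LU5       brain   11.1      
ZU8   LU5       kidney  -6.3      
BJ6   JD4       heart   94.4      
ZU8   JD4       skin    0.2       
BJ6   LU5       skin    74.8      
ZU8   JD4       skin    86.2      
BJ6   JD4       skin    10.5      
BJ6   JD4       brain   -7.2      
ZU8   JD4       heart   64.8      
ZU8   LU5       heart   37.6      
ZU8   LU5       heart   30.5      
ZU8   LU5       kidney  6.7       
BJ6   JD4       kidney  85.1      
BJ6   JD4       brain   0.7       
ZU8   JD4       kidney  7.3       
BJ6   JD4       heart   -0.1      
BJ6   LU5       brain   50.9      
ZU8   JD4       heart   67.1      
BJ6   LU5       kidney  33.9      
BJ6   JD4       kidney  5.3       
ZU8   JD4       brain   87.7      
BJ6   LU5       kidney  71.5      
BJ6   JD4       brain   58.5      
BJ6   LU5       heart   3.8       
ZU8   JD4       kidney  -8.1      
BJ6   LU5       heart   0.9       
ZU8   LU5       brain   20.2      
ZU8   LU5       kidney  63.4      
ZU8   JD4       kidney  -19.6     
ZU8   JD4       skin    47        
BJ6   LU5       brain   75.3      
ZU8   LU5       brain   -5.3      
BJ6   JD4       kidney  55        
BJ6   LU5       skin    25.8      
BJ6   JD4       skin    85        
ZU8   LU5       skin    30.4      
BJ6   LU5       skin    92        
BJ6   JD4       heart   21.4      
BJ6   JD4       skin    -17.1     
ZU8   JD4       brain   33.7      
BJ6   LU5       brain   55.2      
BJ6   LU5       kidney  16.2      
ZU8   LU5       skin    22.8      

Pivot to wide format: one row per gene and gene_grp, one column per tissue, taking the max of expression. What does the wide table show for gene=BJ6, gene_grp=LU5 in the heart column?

76.5

Rows with gene=BJ6, gene_grp=LU5 and tissue=heart: expression values are 76.5, 3.8, 0.9.
max(76.5, 3.8, 0.9) = 76.5.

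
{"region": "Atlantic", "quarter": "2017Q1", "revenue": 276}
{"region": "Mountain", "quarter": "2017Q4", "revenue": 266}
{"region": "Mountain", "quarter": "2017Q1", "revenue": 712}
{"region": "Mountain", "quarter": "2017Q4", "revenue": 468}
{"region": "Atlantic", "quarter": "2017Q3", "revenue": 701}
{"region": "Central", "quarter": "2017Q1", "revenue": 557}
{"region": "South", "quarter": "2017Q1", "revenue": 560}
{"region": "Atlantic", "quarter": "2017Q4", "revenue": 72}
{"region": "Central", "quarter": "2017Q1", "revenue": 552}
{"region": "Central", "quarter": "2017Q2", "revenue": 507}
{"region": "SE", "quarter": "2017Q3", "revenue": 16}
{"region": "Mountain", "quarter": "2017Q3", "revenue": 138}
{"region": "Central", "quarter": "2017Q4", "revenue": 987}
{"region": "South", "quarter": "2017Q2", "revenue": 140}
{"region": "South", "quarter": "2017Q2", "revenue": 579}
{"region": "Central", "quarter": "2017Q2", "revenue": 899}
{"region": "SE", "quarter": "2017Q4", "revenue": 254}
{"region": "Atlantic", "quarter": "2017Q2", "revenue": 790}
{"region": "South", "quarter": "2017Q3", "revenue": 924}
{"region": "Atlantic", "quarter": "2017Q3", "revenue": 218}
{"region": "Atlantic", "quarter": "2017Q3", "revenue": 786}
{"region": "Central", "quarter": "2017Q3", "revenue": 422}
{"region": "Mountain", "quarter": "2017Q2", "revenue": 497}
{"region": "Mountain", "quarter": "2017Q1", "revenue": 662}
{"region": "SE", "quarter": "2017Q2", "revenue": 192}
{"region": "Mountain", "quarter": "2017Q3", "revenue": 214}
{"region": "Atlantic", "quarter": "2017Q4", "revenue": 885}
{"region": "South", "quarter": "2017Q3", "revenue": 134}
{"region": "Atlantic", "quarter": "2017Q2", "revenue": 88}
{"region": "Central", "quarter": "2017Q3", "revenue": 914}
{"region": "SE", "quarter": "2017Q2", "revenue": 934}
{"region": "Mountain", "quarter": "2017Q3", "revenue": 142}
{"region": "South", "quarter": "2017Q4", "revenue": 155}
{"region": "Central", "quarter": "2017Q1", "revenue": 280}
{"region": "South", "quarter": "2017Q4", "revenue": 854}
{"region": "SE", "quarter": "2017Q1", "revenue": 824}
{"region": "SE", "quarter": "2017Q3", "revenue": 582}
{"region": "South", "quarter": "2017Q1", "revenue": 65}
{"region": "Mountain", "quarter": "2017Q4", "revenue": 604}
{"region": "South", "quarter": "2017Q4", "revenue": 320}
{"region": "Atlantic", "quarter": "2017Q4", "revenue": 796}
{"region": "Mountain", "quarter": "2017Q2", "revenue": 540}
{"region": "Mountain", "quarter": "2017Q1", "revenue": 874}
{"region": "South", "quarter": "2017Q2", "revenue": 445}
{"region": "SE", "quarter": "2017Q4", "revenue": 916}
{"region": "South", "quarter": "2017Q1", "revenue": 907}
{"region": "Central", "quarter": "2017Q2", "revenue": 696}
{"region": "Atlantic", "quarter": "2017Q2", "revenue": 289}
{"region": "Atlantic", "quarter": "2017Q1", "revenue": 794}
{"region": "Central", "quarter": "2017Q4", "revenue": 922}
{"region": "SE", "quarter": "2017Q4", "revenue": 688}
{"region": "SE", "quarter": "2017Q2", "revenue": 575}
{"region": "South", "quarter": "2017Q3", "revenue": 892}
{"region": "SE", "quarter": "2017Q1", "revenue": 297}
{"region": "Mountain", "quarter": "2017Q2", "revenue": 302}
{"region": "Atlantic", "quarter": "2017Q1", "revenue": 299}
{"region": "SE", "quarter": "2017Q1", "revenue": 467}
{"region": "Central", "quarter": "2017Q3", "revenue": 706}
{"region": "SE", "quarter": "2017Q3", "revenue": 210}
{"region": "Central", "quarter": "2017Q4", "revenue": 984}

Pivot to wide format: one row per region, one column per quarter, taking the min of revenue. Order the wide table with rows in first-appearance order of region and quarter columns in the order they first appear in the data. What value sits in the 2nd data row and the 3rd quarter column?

With rows in first-appearance order of region, row 2 is region=Mountain. quarter columns in first-appearance order: 2017Q1, 2017Q4, 2017Q3, 2017Q2; column 3 is 2017Q3.
Long rows with region=Mountain, quarter=2017Q3: min(138, 214, 142) = 138.

138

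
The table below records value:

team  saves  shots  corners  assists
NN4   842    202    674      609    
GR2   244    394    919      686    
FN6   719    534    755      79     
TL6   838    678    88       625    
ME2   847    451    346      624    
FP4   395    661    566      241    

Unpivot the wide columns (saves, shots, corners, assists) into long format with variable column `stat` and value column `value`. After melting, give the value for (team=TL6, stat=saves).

Unpivoting turns each (team, wide-column) pair into one long row.
The wide cell at row TL6, column saves holds 838, so the long row (TL6, saves) has value=838.

838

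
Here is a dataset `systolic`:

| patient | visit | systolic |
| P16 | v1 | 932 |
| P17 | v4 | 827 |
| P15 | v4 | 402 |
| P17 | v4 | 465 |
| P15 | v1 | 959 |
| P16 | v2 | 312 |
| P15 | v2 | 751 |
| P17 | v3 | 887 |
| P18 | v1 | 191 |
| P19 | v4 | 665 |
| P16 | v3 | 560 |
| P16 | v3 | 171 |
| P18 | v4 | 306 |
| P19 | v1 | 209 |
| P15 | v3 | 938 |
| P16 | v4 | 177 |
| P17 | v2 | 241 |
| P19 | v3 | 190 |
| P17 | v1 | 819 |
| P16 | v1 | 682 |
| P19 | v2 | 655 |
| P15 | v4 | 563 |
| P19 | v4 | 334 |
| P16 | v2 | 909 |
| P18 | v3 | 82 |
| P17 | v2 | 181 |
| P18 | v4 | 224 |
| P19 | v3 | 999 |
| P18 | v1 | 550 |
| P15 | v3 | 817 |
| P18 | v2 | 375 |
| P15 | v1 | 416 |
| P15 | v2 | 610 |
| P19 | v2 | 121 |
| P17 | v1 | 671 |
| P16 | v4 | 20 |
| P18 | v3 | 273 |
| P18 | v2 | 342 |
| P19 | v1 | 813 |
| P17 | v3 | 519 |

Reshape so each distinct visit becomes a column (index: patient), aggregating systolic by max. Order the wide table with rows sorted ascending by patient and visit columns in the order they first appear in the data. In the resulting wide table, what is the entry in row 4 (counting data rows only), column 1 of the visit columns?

550

With rows sorted ascending by patient, row 4 is patient=P18. visit columns in first-appearance order: v1, v4, v2, v3; column 1 is v1.
Long rows with patient=P18, visit=v1: max(191, 550) = 550.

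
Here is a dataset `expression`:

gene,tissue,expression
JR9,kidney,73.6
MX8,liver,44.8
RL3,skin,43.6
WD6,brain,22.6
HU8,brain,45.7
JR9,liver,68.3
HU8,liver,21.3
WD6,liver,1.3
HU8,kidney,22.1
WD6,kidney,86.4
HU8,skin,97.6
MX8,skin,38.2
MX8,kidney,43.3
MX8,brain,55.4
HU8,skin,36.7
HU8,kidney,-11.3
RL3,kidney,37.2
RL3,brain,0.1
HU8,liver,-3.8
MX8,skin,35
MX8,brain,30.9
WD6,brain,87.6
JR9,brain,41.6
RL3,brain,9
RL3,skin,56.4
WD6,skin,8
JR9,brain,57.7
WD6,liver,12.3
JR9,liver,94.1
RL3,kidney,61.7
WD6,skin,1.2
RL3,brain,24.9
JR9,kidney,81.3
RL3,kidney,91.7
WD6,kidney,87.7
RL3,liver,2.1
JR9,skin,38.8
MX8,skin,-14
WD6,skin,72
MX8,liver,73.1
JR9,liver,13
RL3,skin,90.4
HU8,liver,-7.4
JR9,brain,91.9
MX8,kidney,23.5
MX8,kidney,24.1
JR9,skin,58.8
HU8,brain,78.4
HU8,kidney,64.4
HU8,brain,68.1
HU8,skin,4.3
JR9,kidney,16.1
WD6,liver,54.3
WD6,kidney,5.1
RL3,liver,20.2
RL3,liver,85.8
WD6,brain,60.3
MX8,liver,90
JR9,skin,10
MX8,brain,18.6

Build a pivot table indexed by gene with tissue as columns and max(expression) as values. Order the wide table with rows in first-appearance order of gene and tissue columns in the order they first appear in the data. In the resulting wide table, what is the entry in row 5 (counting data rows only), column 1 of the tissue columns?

With rows in first-appearance order of gene, row 5 is gene=HU8. tissue columns in first-appearance order: kidney, liver, skin, brain; column 1 is kidney.
Long rows with gene=HU8, tissue=kidney: max(22.1, -11.3, 64.4) = 64.4.

64.4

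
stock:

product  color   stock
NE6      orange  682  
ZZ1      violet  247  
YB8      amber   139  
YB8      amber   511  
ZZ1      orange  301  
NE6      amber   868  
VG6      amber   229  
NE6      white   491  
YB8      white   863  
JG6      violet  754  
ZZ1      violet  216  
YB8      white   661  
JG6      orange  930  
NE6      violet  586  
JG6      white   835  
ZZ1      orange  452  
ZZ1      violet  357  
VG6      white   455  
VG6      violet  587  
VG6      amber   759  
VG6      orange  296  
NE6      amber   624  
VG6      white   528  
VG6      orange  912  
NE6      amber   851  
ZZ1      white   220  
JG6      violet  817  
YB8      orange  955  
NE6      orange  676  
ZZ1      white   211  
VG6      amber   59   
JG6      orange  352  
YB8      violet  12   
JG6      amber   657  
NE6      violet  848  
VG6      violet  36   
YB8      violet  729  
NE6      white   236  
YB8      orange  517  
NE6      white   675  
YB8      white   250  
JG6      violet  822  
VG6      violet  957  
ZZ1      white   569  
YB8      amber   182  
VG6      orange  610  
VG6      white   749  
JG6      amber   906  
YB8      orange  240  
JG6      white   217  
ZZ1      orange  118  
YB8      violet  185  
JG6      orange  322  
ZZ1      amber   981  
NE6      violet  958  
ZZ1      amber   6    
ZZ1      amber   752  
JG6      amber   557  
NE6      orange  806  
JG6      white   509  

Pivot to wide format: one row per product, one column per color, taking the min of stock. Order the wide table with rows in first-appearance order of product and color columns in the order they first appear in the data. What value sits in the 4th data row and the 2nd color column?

With rows in first-appearance order of product, row 4 is product=VG6. color columns in first-appearance order: orange, violet, amber, white; column 2 is violet.
Long rows with product=VG6, color=violet: min(587, 36, 957) = 36.

36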